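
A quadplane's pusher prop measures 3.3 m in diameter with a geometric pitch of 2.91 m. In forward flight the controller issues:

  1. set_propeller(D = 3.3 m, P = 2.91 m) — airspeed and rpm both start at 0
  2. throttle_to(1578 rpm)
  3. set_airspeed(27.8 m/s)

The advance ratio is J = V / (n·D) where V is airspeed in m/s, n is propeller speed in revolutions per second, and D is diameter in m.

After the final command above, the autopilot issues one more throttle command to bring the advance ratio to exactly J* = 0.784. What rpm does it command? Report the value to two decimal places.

rpm = 644.71

set_propeller: D = 3.3 m, P = 2.91 m (p = P/D = 0.881818); state ← (V=0, rpm=0)
throttle_to(1578): rpm ← 1578
set_airspeed(27.8): V ← 27.8 m/s
final state: V = 27.8 m/s, rpm = 1578 → n = rpm/60 = 26.300000 rev/s
target J* = 0.784; solve J* = V/(n·D) for n: n = V/(J*·D) = 27.8/(0.784 × 3.3) = 10.745207 rev/s
rpm = 60·n = 644.712430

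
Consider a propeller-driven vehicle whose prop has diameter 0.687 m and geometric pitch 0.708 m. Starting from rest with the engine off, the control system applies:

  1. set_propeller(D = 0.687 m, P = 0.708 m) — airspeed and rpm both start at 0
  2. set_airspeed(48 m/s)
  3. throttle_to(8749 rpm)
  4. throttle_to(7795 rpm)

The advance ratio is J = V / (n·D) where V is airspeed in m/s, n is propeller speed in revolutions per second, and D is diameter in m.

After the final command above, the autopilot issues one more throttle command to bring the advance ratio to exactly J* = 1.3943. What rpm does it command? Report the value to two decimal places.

set_propeller: D = 0.687 m, P = 0.708 m (p = P/D = 1.030568); state ← (V=0, rpm=0)
set_airspeed(48): V ← 48 m/s
throttle_to(8749): rpm ← 8749
throttle_to(7795): rpm ← 7795
final state: V = 48 m/s, rpm = 7795 → n = rpm/60 = 129.916667 rev/s
target J* = 1.3943; solve J* = V/(n·D) for n: n = V/(J*·D) = 48/(1.3943 × 0.687) = 50.110447 rev/s
rpm = 60·n = 3006.626793

rpm = 3006.63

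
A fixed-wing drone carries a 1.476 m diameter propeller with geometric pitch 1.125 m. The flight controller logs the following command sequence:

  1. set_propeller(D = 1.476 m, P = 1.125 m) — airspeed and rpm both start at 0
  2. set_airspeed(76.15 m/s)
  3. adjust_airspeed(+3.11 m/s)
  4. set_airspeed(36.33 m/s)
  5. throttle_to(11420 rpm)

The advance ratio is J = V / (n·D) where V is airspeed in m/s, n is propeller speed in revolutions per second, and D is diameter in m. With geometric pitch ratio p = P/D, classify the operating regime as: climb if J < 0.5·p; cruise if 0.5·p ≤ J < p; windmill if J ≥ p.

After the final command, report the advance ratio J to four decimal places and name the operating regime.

set_propeller: D = 1.476 m, P = 1.125 m (p = P/D = 0.762195); state ← (V=0, rpm=0)
set_airspeed(76.15): V ← 76.15 m/s
adjust_airspeed(+3.11): V ← 76.15 +3.11 = 79.26 m/s
set_airspeed(36.33): V ← 36.33 m/s
throttle_to(11420): rpm ← 11420
final state: V = 36.33 m/s, rpm = 11420 → n = rpm/60 = 190.333333 rev/s
J = V / (n·D) = 36.33 / (190.333333 × 1.476) = 0.129320
regime bands: climb J<0.3811 | cruise [0.3811, 0.7622) | windmill J≥0.7622
J = 0.1293 → climb

J = 0.1293, regime = climb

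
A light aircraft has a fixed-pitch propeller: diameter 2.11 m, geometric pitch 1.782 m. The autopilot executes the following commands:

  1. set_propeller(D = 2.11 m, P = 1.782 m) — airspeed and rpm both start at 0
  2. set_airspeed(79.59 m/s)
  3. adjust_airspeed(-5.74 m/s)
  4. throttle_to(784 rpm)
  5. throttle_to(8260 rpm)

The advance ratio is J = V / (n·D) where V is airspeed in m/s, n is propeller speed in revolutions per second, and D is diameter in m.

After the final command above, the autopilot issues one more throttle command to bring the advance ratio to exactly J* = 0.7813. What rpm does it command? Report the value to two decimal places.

set_propeller: D = 2.11 m, P = 1.782 m (p = P/D = 0.844550); state ← (V=0, rpm=0)
set_airspeed(79.59): V ← 79.59 m/s
adjust_airspeed(-5.74): V ← 79.59 -5.74 = 73.85 m/s
throttle_to(784): rpm ← 784
throttle_to(8260): rpm ← 8260
final state: V = 73.85 m/s, rpm = 8260 → n = rpm/60 = 137.666667 rev/s
target J* = 0.7813; solve J* = V/(n·D) for n: n = V/(J*·D) = 73.85/(0.7813 × 2.11) = 44.797133 rev/s
rpm = 60·n = 2687.827979

rpm = 2687.83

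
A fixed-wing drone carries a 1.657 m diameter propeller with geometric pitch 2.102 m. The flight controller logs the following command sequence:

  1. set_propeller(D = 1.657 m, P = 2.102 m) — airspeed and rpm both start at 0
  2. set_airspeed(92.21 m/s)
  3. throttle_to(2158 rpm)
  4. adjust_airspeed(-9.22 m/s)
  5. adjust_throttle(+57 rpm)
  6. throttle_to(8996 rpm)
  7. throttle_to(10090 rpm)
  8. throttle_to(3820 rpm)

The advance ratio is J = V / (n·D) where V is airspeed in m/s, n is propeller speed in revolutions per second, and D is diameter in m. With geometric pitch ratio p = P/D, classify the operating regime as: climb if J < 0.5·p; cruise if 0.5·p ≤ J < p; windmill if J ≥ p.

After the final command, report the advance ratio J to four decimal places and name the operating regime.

J = 0.7867, regime = cruise

set_propeller: D = 1.657 m, P = 2.102 m (p = P/D = 1.268558); state ← (V=0, rpm=0)
set_airspeed(92.21): V ← 92.21 m/s
throttle_to(2158): rpm ← 2158
adjust_airspeed(-9.22): V ← 92.21 -9.22 = 82.99 m/s
adjust_throttle(+57): rpm ← 2158 +57 = 2215
throttle_to(8996): rpm ← 8996
throttle_to(10090): rpm ← 10090
throttle_to(3820): rpm ← 3820
final state: V = 82.99 m/s, rpm = 3820 → n = rpm/60 = 63.666667 rev/s
J = V / (n·D) = 82.99 / (63.666667 × 1.657) = 0.786667
regime bands: climb J<0.6343 | cruise [0.6343, 1.2686) | windmill J≥1.2686
J = 0.7867 → cruise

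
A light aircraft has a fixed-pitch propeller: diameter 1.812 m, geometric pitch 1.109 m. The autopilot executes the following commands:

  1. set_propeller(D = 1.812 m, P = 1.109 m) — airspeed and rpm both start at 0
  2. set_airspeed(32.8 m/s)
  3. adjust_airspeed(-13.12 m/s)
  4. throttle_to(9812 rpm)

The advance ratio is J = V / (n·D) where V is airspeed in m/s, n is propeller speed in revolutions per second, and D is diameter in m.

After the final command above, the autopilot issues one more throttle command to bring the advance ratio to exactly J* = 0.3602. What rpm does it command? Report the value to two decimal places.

rpm = 1809.15

set_propeller: D = 1.812 m, P = 1.109 m (p = P/D = 0.612031); state ← (V=0, rpm=0)
set_airspeed(32.8): V ← 32.8 m/s
adjust_airspeed(-13.12): V ← 32.8 -13.12 = 19.68 m/s
throttle_to(9812): rpm ← 9812
final state: V = 19.68 m/s, rpm = 9812 → n = rpm/60 = 163.533333 rev/s
target J* = 0.3602; solve J* = V/(n·D) for n: n = V/(J*·D) = 19.68/(0.3602 × 1.812) = 30.152491 rev/s
rpm = 60·n = 1809.149442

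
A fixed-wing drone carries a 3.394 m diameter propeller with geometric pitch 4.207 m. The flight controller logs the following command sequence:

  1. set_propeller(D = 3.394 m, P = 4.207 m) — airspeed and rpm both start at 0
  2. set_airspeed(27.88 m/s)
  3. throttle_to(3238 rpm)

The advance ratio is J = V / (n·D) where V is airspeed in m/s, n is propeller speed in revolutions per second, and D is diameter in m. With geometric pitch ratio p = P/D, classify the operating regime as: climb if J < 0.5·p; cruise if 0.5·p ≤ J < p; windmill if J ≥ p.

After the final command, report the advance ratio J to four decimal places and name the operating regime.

J = 0.1522, regime = climb

set_propeller: D = 3.394 m, P = 4.207 m (p = P/D = 1.239540); state ← (V=0, rpm=0)
set_airspeed(27.88): V ← 27.88 m/s
throttle_to(3238): rpm ← 3238
final state: V = 27.88 m/s, rpm = 3238 → n = rpm/60 = 53.966667 rev/s
J = V / (n·D) = 27.88 / (53.966667 × 3.394) = 0.152214
regime bands: climb J<0.6198 | cruise [0.6198, 1.2395) | windmill J≥1.2395
J = 0.1522 → climb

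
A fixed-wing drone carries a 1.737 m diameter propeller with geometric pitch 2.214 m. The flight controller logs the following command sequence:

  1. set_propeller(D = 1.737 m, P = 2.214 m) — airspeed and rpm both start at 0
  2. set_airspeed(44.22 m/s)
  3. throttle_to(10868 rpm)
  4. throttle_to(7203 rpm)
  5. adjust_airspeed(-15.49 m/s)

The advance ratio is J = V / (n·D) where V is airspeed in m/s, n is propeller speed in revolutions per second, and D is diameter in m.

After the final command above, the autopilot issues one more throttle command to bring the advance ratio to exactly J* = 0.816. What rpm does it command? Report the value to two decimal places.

set_propeller: D = 1.737 m, P = 2.214 m (p = P/D = 1.274611); state ← (V=0, rpm=0)
set_airspeed(44.22): V ← 44.22 m/s
throttle_to(10868): rpm ← 10868
throttle_to(7203): rpm ← 7203
adjust_airspeed(-15.49): V ← 44.22 -15.49 = 28.73 m/s
final state: V = 28.73 m/s, rpm = 7203 → n = rpm/60 = 120.050000 rev/s
target J* = 0.816; solve J* = V/(n·D) for n: n = V/(J*·D) = 28.73/(0.816 × 1.737) = 20.269622 rev/s
rpm = 60·n = 1216.177317

rpm = 1216.18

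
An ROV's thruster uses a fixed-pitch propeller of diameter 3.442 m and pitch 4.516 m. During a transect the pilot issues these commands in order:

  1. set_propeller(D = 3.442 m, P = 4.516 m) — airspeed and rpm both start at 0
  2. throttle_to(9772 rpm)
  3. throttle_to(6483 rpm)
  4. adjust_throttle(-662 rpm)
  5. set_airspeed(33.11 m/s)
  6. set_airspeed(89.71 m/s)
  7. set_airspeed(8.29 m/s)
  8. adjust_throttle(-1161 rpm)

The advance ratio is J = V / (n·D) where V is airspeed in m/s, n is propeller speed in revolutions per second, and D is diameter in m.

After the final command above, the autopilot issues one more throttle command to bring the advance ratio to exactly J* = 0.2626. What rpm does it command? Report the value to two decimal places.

set_propeller: D = 3.442 m, P = 4.516 m (p = P/D = 1.312028); state ← (V=0, rpm=0)
throttle_to(9772): rpm ← 9772
throttle_to(6483): rpm ← 6483
adjust_throttle(-662): rpm ← 6483 -662 = 5821
set_airspeed(33.11): V ← 33.11 m/s
set_airspeed(89.71): V ← 89.71 m/s
set_airspeed(8.29): V ← 8.29 m/s
adjust_throttle(-1161): rpm ← 5821 -1161 = 4660
final state: V = 8.29 m/s, rpm = 4660 → n = rpm/60 = 77.666667 rev/s
target J* = 0.2626; solve J* = V/(n·D) for n: n = V/(J*·D) = 8.29/(0.2626 × 3.442) = 9.171681 rev/s
rpm = 60·n = 550.300862

rpm = 550.30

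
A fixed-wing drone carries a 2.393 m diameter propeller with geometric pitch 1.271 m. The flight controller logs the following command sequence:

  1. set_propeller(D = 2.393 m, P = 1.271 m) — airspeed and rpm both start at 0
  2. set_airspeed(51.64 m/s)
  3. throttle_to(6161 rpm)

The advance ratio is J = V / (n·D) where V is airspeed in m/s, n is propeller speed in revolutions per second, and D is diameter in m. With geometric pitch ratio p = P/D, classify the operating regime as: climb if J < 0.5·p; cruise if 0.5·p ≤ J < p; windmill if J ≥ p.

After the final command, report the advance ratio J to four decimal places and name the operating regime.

J = 0.2102, regime = climb

set_propeller: D = 2.393 m, P = 1.271 m (p = P/D = 0.531132); state ← (V=0, rpm=0)
set_airspeed(51.64): V ← 51.64 m/s
throttle_to(6161): rpm ← 6161
final state: V = 51.64 m/s, rpm = 6161 → n = rpm/60 = 102.683333 rev/s
J = V / (n·D) = 51.64 / (102.683333 × 2.393) = 0.210157
regime bands: climb J<0.2656 | cruise [0.2656, 0.5311) | windmill J≥0.5311
J = 0.2102 → climb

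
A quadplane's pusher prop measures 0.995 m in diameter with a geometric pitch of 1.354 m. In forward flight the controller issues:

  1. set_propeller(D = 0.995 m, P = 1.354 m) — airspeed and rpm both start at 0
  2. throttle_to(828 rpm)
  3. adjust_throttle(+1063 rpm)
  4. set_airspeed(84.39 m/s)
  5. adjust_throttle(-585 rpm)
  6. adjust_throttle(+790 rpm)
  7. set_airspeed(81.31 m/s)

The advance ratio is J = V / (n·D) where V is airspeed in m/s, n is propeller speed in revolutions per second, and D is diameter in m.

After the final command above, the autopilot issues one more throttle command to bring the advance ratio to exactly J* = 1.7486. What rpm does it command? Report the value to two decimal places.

rpm = 2804.02

set_propeller: D = 0.995 m, P = 1.354 m (p = P/D = 1.360804); state ← (V=0, rpm=0)
throttle_to(828): rpm ← 828
adjust_throttle(+1063): rpm ← 828 +1063 = 1891
set_airspeed(84.39): V ← 84.39 m/s
adjust_throttle(-585): rpm ← 1891 -585 = 1306
adjust_throttle(+790): rpm ← 1306 +790 = 2096
set_airspeed(81.31): V ← 81.31 m/s
final state: V = 81.31 m/s, rpm = 2096 → n = rpm/60 = 34.933333 rev/s
target J* = 1.7486; solve J* = V/(n·D) for n: n = V/(J*·D) = 81.31/(1.7486 × 0.995) = 46.733726 rev/s
rpm = 60·n = 2804.023549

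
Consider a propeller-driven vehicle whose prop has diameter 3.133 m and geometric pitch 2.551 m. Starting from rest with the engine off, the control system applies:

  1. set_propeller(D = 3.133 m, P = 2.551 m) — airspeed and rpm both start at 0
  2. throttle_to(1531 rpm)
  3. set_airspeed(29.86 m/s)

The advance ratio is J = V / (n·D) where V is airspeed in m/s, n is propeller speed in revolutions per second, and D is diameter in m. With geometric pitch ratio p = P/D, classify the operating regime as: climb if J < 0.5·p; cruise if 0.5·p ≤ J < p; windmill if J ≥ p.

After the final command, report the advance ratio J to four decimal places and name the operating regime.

J = 0.3735, regime = climb

set_propeller: D = 3.133 m, P = 2.551 m (p = P/D = 0.814236); state ← (V=0, rpm=0)
throttle_to(1531): rpm ← 1531
set_airspeed(29.86): V ← 29.86 m/s
final state: V = 29.86 m/s, rpm = 1531 → n = rpm/60 = 25.516667 rev/s
J = V / (n·D) = 29.86 / (25.516667 × 3.133) = 0.373513
regime bands: climb J<0.4071 | cruise [0.4071, 0.8142) | windmill J≥0.8142
J = 0.3735 → climb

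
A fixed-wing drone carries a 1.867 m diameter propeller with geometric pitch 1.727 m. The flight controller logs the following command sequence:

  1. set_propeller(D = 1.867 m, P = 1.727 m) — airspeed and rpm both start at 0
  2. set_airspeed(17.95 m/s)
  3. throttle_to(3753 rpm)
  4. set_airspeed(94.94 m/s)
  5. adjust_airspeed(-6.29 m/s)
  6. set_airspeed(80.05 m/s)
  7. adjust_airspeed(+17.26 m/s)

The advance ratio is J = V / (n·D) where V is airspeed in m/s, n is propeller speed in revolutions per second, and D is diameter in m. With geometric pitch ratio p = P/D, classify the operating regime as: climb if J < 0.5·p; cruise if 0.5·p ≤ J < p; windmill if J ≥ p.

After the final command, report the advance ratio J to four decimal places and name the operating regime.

set_propeller: D = 1.867 m, P = 1.727 m (p = P/D = 0.925013); state ← (V=0, rpm=0)
set_airspeed(17.95): V ← 17.95 m/s
throttle_to(3753): rpm ← 3753
set_airspeed(94.94): V ← 94.94 m/s
adjust_airspeed(-6.29): V ← 94.94 -6.29 = 88.65 m/s
set_airspeed(80.05): V ← 80.05 m/s
adjust_airspeed(+17.26): V ← 80.05 +17.26 = 97.31 m/s
final state: V = 97.31 m/s, rpm = 3753 → n = rpm/60 = 62.550000 rev/s
J = V / (n·D) = 97.31 / (62.550000 × 1.867) = 0.833270
regime bands: climb J<0.4625 | cruise [0.4625, 0.9250) | windmill J≥0.9250
J = 0.8333 → cruise

J = 0.8333, regime = cruise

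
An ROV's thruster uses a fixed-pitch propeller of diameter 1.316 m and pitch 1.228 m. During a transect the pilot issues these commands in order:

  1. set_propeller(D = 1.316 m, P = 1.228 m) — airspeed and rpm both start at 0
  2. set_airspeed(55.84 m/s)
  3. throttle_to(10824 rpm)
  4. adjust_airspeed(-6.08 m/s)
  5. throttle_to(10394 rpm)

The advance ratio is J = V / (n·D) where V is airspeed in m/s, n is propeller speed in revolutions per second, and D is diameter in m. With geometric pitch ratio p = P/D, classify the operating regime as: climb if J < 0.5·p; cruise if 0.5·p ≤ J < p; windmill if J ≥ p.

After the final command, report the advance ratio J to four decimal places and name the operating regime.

set_propeller: D = 1.316 m, P = 1.228 m (p = P/D = 0.933131); state ← (V=0, rpm=0)
set_airspeed(55.84): V ← 55.84 m/s
throttle_to(10824): rpm ← 10824
adjust_airspeed(-6.08): V ← 55.84 -6.08 = 49.76 m/s
throttle_to(10394): rpm ← 10394
final state: V = 49.76 m/s, rpm = 10394 → n = rpm/60 = 173.233333 rev/s
J = V / (n·D) = 49.76 / (173.233333 × 1.316) = 0.218269
regime bands: climb J<0.4666 | cruise [0.4666, 0.9331) | windmill J≥0.9331
J = 0.2183 → climb

J = 0.2183, regime = climb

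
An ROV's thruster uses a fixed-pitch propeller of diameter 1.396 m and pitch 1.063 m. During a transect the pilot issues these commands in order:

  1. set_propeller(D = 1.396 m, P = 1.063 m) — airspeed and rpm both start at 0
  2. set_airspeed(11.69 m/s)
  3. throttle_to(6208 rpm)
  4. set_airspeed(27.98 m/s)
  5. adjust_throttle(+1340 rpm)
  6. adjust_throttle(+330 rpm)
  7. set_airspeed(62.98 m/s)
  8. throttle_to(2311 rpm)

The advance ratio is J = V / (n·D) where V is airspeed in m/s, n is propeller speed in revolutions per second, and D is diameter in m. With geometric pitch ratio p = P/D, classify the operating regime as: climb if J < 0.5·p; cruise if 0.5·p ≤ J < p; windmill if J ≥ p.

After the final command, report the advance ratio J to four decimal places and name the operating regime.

J = 1.1713, regime = windmill

set_propeller: D = 1.396 m, P = 1.063 m (p = P/D = 0.761461); state ← (V=0, rpm=0)
set_airspeed(11.69): V ← 11.69 m/s
throttle_to(6208): rpm ← 6208
set_airspeed(27.98): V ← 27.98 m/s
adjust_throttle(+1340): rpm ← 6208 +1340 = 7548
adjust_throttle(+330): rpm ← 7548 +330 = 7878
set_airspeed(62.98): V ← 62.98 m/s
throttle_to(2311): rpm ← 2311
final state: V = 62.98 m/s, rpm = 2311 → n = rpm/60 = 38.516667 rev/s
J = V / (n·D) = 62.98 / (38.516667 × 1.396) = 1.171301
regime bands: climb J<0.3807 | cruise [0.3807, 0.7615) | windmill J≥0.7615
J = 1.1713 → windmill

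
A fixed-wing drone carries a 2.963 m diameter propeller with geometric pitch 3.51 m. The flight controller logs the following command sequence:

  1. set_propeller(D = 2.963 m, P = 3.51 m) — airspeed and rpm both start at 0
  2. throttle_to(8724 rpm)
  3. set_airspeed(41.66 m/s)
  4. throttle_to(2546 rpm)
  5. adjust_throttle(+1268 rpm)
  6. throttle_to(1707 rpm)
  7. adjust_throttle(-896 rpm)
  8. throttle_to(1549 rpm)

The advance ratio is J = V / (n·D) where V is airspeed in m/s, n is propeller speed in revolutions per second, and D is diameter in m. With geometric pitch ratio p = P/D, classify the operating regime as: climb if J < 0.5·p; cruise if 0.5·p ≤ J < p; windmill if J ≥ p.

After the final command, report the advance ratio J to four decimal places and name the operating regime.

set_propeller: D = 2.963 m, P = 3.51 m (p = P/D = 1.184610); state ← (V=0, rpm=0)
throttle_to(8724): rpm ← 8724
set_airspeed(41.66): V ← 41.66 m/s
throttle_to(2546): rpm ← 2546
adjust_throttle(+1268): rpm ← 2546 +1268 = 3814
throttle_to(1707): rpm ← 1707
adjust_throttle(-896): rpm ← 1707 -896 = 811
throttle_to(1549): rpm ← 1549
final state: V = 41.66 m/s, rpm = 1549 → n = rpm/60 = 25.816667 rev/s
J = V / (n·D) = 41.66 / (25.816667 × 2.963) = 0.544612
regime bands: climb J<0.5923 | cruise [0.5923, 1.1846) | windmill J≥1.1846
J = 0.5446 → climb

J = 0.5446, regime = climb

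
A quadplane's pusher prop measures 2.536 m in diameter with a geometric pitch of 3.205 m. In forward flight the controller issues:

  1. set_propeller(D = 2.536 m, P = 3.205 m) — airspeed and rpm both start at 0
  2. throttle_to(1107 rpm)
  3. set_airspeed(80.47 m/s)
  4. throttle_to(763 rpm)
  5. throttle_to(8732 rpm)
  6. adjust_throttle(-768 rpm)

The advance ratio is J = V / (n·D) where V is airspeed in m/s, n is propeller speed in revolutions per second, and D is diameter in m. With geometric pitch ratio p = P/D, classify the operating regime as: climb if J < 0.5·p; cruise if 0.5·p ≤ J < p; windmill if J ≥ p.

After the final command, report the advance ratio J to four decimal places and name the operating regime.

J = 0.2391, regime = climb

set_propeller: D = 2.536 m, P = 3.205 m (p = P/D = 1.263801); state ← (V=0, rpm=0)
throttle_to(1107): rpm ← 1107
set_airspeed(80.47): V ← 80.47 m/s
throttle_to(763): rpm ← 763
throttle_to(8732): rpm ← 8732
adjust_throttle(-768): rpm ← 8732 -768 = 7964
final state: V = 80.47 m/s, rpm = 7964 → n = rpm/60 = 132.733333 rev/s
J = V / (n·D) = 80.47 / (132.733333 × 2.536) = 0.239059
regime bands: climb J<0.6319 | cruise [0.6319, 1.2638) | windmill J≥1.2638
J = 0.2391 → climb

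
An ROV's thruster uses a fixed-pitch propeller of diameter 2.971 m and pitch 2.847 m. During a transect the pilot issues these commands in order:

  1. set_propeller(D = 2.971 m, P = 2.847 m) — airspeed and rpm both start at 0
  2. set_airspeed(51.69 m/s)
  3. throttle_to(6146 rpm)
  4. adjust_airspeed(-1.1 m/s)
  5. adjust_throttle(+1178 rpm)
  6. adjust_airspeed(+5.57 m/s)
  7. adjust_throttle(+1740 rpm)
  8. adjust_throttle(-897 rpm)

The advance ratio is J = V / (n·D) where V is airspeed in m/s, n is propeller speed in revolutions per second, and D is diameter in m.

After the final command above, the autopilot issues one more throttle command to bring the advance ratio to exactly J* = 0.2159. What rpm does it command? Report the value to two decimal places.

set_propeller: D = 2.971 m, P = 2.847 m (p = P/D = 0.958263); state ← (V=0, rpm=0)
set_airspeed(51.69): V ← 51.69 m/s
throttle_to(6146): rpm ← 6146
adjust_airspeed(-1.1): V ← 51.69 -1.1 = 50.59 m/s
adjust_throttle(+1178): rpm ← 6146 +1178 = 7324
adjust_airspeed(+5.57): V ← 50.59 +5.57 = 56.16 m/s
adjust_throttle(+1740): rpm ← 7324 +1740 = 9064
adjust_throttle(-897): rpm ← 9064 -897 = 8167
final state: V = 56.16 m/s, rpm = 8167 → n = rpm/60 = 136.116667 rev/s
target J* = 0.2159; solve J* = V/(n·D) for n: n = V/(J*·D) = 56.16/(0.2159 × 2.971) = 87.553156 rev/s
rpm = 60·n = 5253.189353

rpm = 5253.19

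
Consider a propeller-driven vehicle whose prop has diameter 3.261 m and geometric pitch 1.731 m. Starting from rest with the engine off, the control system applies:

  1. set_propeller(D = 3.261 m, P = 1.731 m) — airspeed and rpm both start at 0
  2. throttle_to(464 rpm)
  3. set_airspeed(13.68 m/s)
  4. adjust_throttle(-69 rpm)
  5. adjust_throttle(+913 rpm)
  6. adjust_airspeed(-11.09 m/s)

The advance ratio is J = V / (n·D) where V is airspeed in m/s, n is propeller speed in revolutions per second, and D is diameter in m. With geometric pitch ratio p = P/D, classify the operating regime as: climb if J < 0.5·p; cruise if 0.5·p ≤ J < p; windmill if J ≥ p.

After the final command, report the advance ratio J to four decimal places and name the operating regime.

set_propeller: D = 3.261 m, P = 1.731 m (p = P/D = 0.530819); state ← (V=0, rpm=0)
throttle_to(464): rpm ← 464
set_airspeed(13.68): V ← 13.68 m/s
adjust_throttle(-69): rpm ← 464 -69 = 395
adjust_throttle(+913): rpm ← 395 +913 = 1308
adjust_airspeed(-11.09): V ← 13.68 -11.09 = 2.59 m/s
final state: V = 2.59 m/s, rpm = 1308 → n = rpm/60 = 21.800000 rev/s
J = V / (n·D) = 2.59 / (21.800000 × 3.261) = 0.036433
regime bands: climb J<0.2654 | cruise [0.2654, 0.5308) | windmill J≥0.5308
J = 0.0364 → climb

J = 0.0364, regime = climb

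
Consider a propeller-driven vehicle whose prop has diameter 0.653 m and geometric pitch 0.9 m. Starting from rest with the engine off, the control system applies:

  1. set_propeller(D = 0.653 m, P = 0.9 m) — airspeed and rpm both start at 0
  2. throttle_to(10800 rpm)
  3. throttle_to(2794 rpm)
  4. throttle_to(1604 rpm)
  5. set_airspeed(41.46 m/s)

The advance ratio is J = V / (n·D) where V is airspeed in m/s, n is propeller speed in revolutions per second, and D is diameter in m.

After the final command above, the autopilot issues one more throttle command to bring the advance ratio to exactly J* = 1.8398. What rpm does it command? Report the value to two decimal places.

rpm = 2070.60

set_propeller: D = 0.653 m, P = 0.9 m (p = P/D = 1.378254); state ← (V=0, rpm=0)
throttle_to(10800): rpm ← 10800
throttle_to(2794): rpm ← 2794
throttle_to(1604): rpm ← 1604
set_airspeed(41.46): V ← 41.46 m/s
final state: V = 41.46 m/s, rpm = 1604 → n = rpm/60 = 26.733333 rev/s
target J* = 1.8398; solve J* = V/(n·D) for n: n = V/(J*·D) = 41.46/(1.8398 × 0.653) = 34.510043 rev/s
rpm = 60·n = 2070.602587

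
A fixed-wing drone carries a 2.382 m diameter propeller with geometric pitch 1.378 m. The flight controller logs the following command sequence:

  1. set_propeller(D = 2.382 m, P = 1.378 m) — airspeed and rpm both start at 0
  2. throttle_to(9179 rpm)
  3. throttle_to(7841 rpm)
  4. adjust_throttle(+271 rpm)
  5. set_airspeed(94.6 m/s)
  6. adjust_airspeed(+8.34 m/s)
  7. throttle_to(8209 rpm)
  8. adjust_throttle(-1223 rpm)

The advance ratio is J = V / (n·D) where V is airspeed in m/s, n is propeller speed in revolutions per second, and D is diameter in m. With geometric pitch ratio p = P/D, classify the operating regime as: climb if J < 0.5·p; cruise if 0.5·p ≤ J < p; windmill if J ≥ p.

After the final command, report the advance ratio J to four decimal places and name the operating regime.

set_propeller: D = 2.382 m, P = 1.378 m (p = P/D = 0.578505); state ← (V=0, rpm=0)
throttle_to(9179): rpm ← 9179
throttle_to(7841): rpm ← 7841
adjust_throttle(+271): rpm ← 7841 +271 = 8112
set_airspeed(94.6): V ← 94.6 m/s
adjust_airspeed(+8.34): V ← 94.6 +8.34 = 102.94 m/s
throttle_to(8209): rpm ← 8209
adjust_throttle(-1223): rpm ← 8209 -1223 = 6986
final state: V = 102.94 m/s, rpm = 6986 → n = rpm/60 = 116.433333 rev/s
J = V / (n·D) = 102.94 / (116.433333 × 2.382) = 0.371163
regime bands: climb J<0.2893 | cruise [0.2893, 0.5785) | windmill J≥0.5785
J = 0.3712 → cruise

J = 0.3712, regime = cruise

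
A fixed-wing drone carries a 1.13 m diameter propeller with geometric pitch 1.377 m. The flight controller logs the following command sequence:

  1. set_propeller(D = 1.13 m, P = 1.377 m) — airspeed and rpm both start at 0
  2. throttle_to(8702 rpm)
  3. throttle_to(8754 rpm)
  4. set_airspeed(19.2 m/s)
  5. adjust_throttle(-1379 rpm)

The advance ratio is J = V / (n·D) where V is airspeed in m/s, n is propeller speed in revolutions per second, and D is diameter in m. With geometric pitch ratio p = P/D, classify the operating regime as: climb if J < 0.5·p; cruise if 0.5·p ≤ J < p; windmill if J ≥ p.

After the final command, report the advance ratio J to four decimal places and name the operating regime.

J = 0.1382, regime = climb

set_propeller: D = 1.13 m, P = 1.377 m (p = P/D = 1.218584); state ← (V=0, rpm=0)
throttle_to(8702): rpm ← 8702
throttle_to(8754): rpm ← 8754
set_airspeed(19.2): V ← 19.2 m/s
adjust_throttle(-1379): rpm ← 8754 -1379 = 7375
final state: V = 19.2 m/s, rpm = 7375 → n = rpm/60 = 122.916667 rev/s
J = V / (n·D) = 19.2 / (122.916667 × 1.13) = 0.138233
regime bands: climb J<0.6093 | cruise [0.6093, 1.2186) | windmill J≥1.2186
J = 0.1382 → climb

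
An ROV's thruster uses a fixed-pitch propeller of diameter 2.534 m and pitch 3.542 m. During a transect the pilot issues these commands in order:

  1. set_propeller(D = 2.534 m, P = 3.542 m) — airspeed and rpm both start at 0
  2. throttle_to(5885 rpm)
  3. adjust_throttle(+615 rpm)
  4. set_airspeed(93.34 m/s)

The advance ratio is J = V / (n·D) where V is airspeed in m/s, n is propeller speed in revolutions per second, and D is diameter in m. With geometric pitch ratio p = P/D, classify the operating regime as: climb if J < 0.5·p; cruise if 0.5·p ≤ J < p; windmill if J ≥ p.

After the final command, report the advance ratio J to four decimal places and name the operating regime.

set_propeller: D = 2.534 m, P = 3.542 m (p = P/D = 1.397790); state ← (V=0, rpm=0)
throttle_to(5885): rpm ← 5885
adjust_throttle(+615): rpm ← 5885 +615 = 6500
set_airspeed(93.34): V ← 93.34 m/s
final state: V = 93.34 m/s, rpm = 6500 → n = rpm/60 = 108.333333 rev/s
J = V / (n·D) = 93.34 / (108.333333 × 2.534) = 0.340016
regime bands: climb J<0.6989 | cruise [0.6989, 1.3978) | windmill J≥1.3978
J = 0.3400 → climb

J = 0.3400, regime = climb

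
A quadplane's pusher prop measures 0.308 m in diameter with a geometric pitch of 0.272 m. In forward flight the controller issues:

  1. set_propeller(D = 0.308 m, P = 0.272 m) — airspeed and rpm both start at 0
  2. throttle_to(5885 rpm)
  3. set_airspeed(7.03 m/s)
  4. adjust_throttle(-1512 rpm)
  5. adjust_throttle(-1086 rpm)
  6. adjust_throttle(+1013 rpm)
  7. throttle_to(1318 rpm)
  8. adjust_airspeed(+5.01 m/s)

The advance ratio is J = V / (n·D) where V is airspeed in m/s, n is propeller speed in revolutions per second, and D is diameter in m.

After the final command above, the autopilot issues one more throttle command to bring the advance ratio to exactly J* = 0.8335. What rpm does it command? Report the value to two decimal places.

rpm = 2813.98

set_propeller: D = 0.308 m, P = 0.272 m (p = P/D = 0.883117); state ← (V=0, rpm=0)
throttle_to(5885): rpm ← 5885
set_airspeed(7.03): V ← 7.03 m/s
adjust_throttle(-1512): rpm ← 5885 -1512 = 4373
adjust_throttle(-1086): rpm ← 4373 -1086 = 3287
adjust_throttle(+1013): rpm ← 3287 +1013 = 4300
throttle_to(1318): rpm ← 1318
adjust_airspeed(+5.01): V ← 7.03 +5.01 = 12.04 m/s
final state: V = 12.04 m/s, rpm = 1318 → n = rpm/60 = 21.966667 rev/s
target J* = 0.8335; solve J* = V/(n·D) for n: n = V/(J*·D) = 12.04/(0.8335 × 0.308) = 46.899711 rev/s
rpm = 60·n = 2813.982658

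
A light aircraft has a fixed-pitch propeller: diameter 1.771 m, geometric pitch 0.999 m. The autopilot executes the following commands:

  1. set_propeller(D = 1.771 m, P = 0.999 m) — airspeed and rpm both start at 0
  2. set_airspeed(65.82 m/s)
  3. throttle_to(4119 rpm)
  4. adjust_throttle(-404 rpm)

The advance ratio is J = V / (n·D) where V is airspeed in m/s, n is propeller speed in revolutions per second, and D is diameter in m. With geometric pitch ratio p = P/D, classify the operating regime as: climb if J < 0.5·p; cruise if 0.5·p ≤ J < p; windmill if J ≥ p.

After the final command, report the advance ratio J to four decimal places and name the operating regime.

J = 0.6002, regime = windmill

set_propeller: D = 1.771 m, P = 0.999 m (p = P/D = 0.564088); state ← (V=0, rpm=0)
set_airspeed(65.82): V ← 65.82 m/s
throttle_to(4119): rpm ← 4119
adjust_throttle(-404): rpm ← 4119 -404 = 3715
final state: V = 65.82 m/s, rpm = 3715 → n = rpm/60 = 61.916667 rev/s
J = V / (n·D) = 65.82 / (61.916667 × 1.771) = 0.600249
regime bands: climb J<0.2820 | cruise [0.2820, 0.5641) | windmill J≥0.5641
J = 0.6002 → windmill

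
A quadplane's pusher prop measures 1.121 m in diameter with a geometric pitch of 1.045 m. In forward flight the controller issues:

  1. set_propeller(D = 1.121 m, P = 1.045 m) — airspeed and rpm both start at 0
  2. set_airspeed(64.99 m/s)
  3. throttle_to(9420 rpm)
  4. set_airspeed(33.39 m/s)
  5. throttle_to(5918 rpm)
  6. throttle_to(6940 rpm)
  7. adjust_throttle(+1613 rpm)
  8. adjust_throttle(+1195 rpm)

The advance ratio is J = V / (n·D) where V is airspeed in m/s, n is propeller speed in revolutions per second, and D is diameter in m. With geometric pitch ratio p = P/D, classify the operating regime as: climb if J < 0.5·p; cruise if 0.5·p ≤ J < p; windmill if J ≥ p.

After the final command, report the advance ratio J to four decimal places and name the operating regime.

J = 0.1833, regime = climb

set_propeller: D = 1.121 m, P = 1.045 m (p = P/D = 0.932203); state ← (V=0, rpm=0)
set_airspeed(64.99): V ← 64.99 m/s
throttle_to(9420): rpm ← 9420
set_airspeed(33.39): V ← 33.39 m/s
throttle_to(5918): rpm ← 5918
throttle_to(6940): rpm ← 6940
adjust_throttle(+1613): rpm ← 6940 +1613 = 8553
adjust_throttle(+1195): rpm ← 8553 +1195 = 9748
final state: V = 33.39 m/s, rpm = 9748 → n = rpm/60 = 162.466667 rev/s
J = V / (n·D) = 33.39 / (162.466667 × 1.121) = 0.183335
regime bands: climb J<0.4661 | cruise [0.4661, 0.9322) | windmill J≥0.9322
J = 0.1833 → climb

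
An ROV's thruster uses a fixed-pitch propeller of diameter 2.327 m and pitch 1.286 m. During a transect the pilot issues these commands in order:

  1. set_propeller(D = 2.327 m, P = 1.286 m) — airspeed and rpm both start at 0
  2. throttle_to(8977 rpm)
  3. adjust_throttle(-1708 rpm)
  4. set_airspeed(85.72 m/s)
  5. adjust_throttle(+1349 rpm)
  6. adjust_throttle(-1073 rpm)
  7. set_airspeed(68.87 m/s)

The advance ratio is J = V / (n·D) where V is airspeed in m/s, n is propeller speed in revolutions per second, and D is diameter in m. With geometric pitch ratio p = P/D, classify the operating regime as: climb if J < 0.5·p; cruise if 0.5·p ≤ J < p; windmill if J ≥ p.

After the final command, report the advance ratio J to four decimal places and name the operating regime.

J = 0.2354, regime = climb

set_propeller: D = 2.327 m, P = 1.286 m (p = P/D = 0.552643); state ← (V=0, rpm=0)
throttle_to(8977): rpm ← 8977
adjust_throttle(-1708): rpm ← 8977 -1708 = 7269
set_airspeed(85.72): V ← 85.72 m/s
adjust_throttle(+1349): rpm ← 7269 +1349 = 8618
adjust_throttle(-1073): rpm ← 8618 -1073 = 7545
set_airspeed(68.87): V ← 68.87 m/s
final state: V = 68.87 m/s, rpm = 7545 → n = rpm/60 = 125.750000 rev/s
J = V / (n·D) = 68.87 / (125.750000 × 2.327) = 0.235356
regime bands: climb J<0.2763 | cruise [0.2763, 0.5526) | windmill J≥0.5526
J = 0.2354 → climb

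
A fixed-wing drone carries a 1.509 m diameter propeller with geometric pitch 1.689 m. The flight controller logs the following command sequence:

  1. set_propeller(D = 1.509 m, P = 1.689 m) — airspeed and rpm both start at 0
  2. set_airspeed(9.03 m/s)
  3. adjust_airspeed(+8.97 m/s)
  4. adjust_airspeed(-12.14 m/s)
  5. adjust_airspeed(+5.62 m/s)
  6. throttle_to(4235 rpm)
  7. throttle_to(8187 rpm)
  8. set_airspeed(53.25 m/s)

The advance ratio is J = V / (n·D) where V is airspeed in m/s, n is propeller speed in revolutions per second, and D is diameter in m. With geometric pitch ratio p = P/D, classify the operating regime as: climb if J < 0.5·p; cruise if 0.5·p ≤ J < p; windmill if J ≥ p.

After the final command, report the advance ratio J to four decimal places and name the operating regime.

set_propeller: D = 1.509 m, P = 1.689 m (p = P/D = 1.119284); state ← (V=0, rpm=0)
set_airspeed(9.03): V ← 9.03 m/s
adjust_airspeed(+8.97): V ← 9.03 +8.97 = 18 m/s
adjust_airspeed(-12.14): V ← 18 -12.14 = 5.86 m/s
adjust_airspeed(+5.62): V ← 5.86 +5.62 = 11.48 m/s
throttle_to(4235): rpm ← 4235
throttle_to(8187): rpm ← 8187
set_airspeed(53.25): V ← 53.25 m/s
final state: V = 53.25 m/s, rpm = 8187 → n = rpm/60 = 136.450000 rev/s
J = V / (n·D) = 53.25 / (136.450000 × 1.509) = 0.258617
regime bands: climb J<0.5596 | cruise [0.5596, 1.1193) | windmill J≥1.1193
J = 0.2586 → climb

J = 0.2586, regime = climb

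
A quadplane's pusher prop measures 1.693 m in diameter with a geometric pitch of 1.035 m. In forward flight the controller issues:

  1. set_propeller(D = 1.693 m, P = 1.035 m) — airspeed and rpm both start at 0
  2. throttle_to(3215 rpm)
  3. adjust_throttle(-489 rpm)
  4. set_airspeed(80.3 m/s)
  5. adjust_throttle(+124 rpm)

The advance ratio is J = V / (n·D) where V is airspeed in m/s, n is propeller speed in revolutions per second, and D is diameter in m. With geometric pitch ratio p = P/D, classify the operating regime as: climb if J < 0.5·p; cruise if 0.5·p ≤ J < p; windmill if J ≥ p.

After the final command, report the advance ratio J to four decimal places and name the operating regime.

J = 0.9985, regime = windmill

set_propeller: D = 1.693 m, P = 1.035 m (p = P/D = 0.611341); state ← (V=0, rpm=0)
throttle_to(3215): rpm ← 3215
adjust_throttle(-489): rpm ← 3215 -489 = 2726
set_airspeed(80.3): V ← 80.3 m/s
adjust_throttle(+124): rpm ← 2726 +124 = 2850
final state: V = 80.3 m/s, rpm = 2850 → n = rpm/60 = 47.500000 rev/s
J = V / (n·D) = 80.3 / (47.500000 × 1.693) = 0.998539
regime bands: climb J<0.3057 | cruise [0.3057, 0.6113) | windmill J≥0.6113
J = 0.9985 → windmill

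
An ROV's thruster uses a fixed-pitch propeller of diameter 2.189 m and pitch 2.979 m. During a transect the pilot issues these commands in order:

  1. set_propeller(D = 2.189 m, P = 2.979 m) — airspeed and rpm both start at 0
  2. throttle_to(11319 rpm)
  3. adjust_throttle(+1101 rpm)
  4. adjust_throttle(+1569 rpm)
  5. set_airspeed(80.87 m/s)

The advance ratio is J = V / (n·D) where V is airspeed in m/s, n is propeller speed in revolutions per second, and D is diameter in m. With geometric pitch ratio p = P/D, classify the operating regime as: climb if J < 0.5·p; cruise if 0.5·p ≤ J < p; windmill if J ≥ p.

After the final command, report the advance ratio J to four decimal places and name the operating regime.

set_propeller: D = 2.189 m, P = 2.979 m (p = P/D = 1.360895); state ← (V=0, rpm=0)
throttle_to(11319): rpm ← 11319
adjust_throttle(+1101): rpm ← 11319 +1101 = 12420
adjust_throttle(+1569): rpm ← 12420 +1569 = 13989
set_airspeed(80.87): V ← 80.87 m/s
final state: V = 80.87 m/s, rpm = 13989 → n = rpm/60 = 233.150000 rev/s
J = V / (n·D) = 80.87 / (233.150000 × 2.189) = 0.158455
regime bands: climb J<0.6804 | cruise [0.6804, 1.3609) | windmill J≥1.3609
J = 0.1585 → climb

J = 0.1585, regime = climb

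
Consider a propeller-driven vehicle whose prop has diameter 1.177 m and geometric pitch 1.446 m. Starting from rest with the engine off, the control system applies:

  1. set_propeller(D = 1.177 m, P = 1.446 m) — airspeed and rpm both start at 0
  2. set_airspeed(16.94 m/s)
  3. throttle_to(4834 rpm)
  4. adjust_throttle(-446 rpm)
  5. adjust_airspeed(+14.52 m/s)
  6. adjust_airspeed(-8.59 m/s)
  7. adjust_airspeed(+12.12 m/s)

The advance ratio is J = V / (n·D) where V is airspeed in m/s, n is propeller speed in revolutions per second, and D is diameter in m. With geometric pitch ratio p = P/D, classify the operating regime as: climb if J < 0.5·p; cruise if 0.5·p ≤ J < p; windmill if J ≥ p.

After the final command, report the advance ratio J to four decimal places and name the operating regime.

J = 0.4065, regime = climb

set_propeller: D = 1.177 m, P = 1.446 m (p = P/D = 1.228547); state ← (V=0, rpm=0)
set_airspeed(16.94): V ← 16.94 m/s
throttle_to(4834): rpm ← 4834
adjust_throttle(-446): rpm ← 4834 -446 = 4388
adjust_airspeed(+14.52): V ← 16.94 +14.52 = 31.46 m/s
adjust_airspeed(-8.59): V ← 31.46 -8.59 = 22.87 m/s
adjust_airspeed(+12.12): V ← 22.87 +12.12 = 34.99 m/s
final state: V = 34.99 m/s, rpm = 4388 → n = rpm/60 = 73.133333 rev/s
J = V / (n·D) = 34.99 / (73.133333 × 1.177) = 0.406492
regime bands: climb J<0.6143 | cruise [0.6143, 1.2285) | windmill J≥1.2285
J = 0.4065 → climb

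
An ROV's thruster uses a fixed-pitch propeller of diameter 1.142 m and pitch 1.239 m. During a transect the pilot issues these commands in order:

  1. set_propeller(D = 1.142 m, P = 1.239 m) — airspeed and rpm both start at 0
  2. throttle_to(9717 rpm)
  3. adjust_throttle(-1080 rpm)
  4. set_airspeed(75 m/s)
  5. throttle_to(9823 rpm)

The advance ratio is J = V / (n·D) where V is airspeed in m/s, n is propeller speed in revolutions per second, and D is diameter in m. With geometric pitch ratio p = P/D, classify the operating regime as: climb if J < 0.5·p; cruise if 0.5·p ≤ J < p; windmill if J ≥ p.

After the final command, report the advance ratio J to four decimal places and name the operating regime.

set_propeller: D = 1.142 m, P = 1.239 m (p = P/D = 1.084939); state ← (V=0, rpm=0)
throttle_to(9717): rpm ← 9717
adjust_throttle(-1080): rpm ← 9717 -1080 = 8637
set_airspeed(75): V ← 75 m/s
throttle_to(9823): rpm ← 9823
final state: V = 75 m/s, rpm = 9823 → n = rpm/60 = 163.716667 rev/s
J = V / (n·D) = 75 / (163.716667 × 1.142) = 0.401146
regime bands: climb J<0.5425 | cruise [0.5425, 1.0849) | windmill J≥1.0849
J = 0.4011 → climb

J = 0.4011, regime = climb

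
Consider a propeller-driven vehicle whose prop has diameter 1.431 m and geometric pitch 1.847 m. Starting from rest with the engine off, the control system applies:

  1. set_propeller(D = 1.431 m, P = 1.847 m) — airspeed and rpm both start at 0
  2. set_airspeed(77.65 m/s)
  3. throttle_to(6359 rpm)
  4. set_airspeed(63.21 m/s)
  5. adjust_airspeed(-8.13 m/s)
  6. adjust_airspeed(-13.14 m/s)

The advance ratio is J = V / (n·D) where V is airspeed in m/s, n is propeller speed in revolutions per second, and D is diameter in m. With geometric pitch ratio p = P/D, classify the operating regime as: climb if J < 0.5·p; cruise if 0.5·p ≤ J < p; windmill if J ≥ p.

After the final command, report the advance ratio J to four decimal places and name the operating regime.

J = 0.2765, regime = climb

set_propeller: D = 1.431 m, P = 1.847 m (p = P/D = 1.290706); state ← (V=0, rpm=0)
set_airspeed(77.65): V ← 77.65 m/s
throttle_to(6359): rpm ← 6359
set_airspeed(63.21): V ← 63.21 m/s
adjust_airspeed(-8.13): V ← 63.21 -8.13 = 55.08 m/s
adjust_airspeed(-13.14): V ← 55.08 -13.14 = 41.94 m/s
final state: V = 41.94 m/s, rpm = 6359 → n = rpm/60 = 105.983333 rev/s
J = V / (n·D) = 41.94 / (105.983333 × 1.431) = 0.276536
regime bands: climb J<0.6454 | cruise [0.6454, 1.2907) | windmill J≥1.2907
J = 0.2765 → climb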